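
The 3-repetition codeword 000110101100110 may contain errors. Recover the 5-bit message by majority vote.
Split into 3-bit blocks and majority-vote each:
  block 1 = 000: 0 ones, 3 zeros → 0
  block 2 = 110: 2 ones, 1 zeros → 1
  block 3 = 101: 2 ones, 1 zeros → 1
  block 4 = 100: 1 ones, 2 zeros → 0
  block 5 = 110: 2 ones, 1 zeros → 1
Decoded = 01101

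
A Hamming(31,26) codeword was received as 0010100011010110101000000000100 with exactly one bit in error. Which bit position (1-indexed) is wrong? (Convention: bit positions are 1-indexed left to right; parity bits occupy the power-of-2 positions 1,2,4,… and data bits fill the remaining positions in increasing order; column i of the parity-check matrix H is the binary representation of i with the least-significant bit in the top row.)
Syndrome s = H · r^T (mod 2), r = 0010100011010110101000000000100:
  s[0] = (1010101010101010101010101010101)·(0010100011010110101000000000100) mod 2 = 0+0+1+0+1+0+0+0+1+0+0+0+0+0+1+0+1+0+1+0+0+0+0+0+0+0+0+0+1+0+0 mod 2 = 1
  s[1] = (0110011001100110011001100110011)·(0010100011010110101000000000100) mod 2 = 0+0+1+0+0+0+0+0+0+1+0+0+0+1+1+0+0+0+1+0+0+0+0+0+0+0+0+0+0+0+0 mod 2 = 1
  s[2] = (0001111000011110000111100001111)·(0010100011010110101000000000100) mod 2 = 0+0+0+0+1+0+0+0+0+0+0+1+0+1+1+0+0+0+0+0+0+0+0+0+0+0+0+0+1+0+0 mod 2 = 1
  s[3] = (0000000111111110000000011111111)·(0010100011010110101000000000100) mod 2 = 0+0+0+0+0+0+0+0+1+1+0+1+0+1+1+0+0+0+0+0+0+0+0+0+0+0+0+0+1+0+0 mod 2 = 0
  s[4] = (0000000000000001111111111111111)·(0010100011010110101000000000100) mod 2 = 0+0+0+0+0+0+0+0+0+0+0+0+0+0+0+0+1+0+1+0+0+0+0+0+0+0+0+0+1+0+0 mod 2 = 1
Syndrome = 11101
Column i of H is the binary representation of i, so the syndrome is the binary index of the flipped bit.
Read s = 11101 with s[0] as LSB: 1·2^0 + 1·2^1 + 1·2^2 + 0·2^3 + 1·2^4 = 23.
Error is at bit position 23.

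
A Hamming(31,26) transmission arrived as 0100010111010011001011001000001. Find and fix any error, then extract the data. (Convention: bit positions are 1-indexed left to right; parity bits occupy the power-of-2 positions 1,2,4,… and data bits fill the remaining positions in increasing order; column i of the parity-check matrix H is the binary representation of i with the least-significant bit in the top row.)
Syndrome s = H · r^T (mod 2), r = 0100010111010011001011001000001:
  s[0] = (1010101010101010101010101010101)·(0100010111010011001011001000001) mod 2 = 0+0+0+0+0+0+0+0+1+0+0+0+0+0+1+0+0+0+1+0+1+0+0+0+1+0+0+0+0+0+1 mod 2 = 0
  s[1] = (0110011001100110011001100110011)·(0100010111010011001011001000001) mod 2 = 0+1+0+0+0+1+0+0+0+1+0+0+0+0+1+0+0+0+1+0+0+1+0+0+0+0+0+0+0+0+1 mod 2 = 1
  s[2] = (0001111000011110000111100001111)·(0100010111010011001011001000001) mod 2 = 0+0+0+0+0+1+0+0+0+0+0+1+0+0+1+0+0+0+0+0+1+1+0+0+0+0+0+0+0+0+1 mod 2 = 0
  s[3] = (0000000111111110000000011111111)·(0100010111010011001011001000001) mod 2 = 0+0+0+0+0+0+0+1+1+1+0+1+0+0+1+0+0+0+0+0+0+0+0+0+1+0+0+0+0+0+1 mod 2 = 1
  s[4] = (0000000000000001111111111111111)·(0100010111010011001011001000001) mod 2 = 0+0+0+0+0+0+0+0+0+0+0+0+0+0+0+1+0+0+1+0+1+1+0+0+1+0+0+0+0+0+1 mod 2 = 0
Syndrome = 01010
Column 10 of H equals this syndrome → error at bit 10 (1-indexed).
Flip bit 10: 0100010111010011001011001000001 → 0100010110010011001011001000001
Extract data bits at positions {3,5,6,7,9,10,11,12,13,14,15,17,18,19,20,21,22,23,24,25,26,27,28,29,30,31}: 00101001001001011001000001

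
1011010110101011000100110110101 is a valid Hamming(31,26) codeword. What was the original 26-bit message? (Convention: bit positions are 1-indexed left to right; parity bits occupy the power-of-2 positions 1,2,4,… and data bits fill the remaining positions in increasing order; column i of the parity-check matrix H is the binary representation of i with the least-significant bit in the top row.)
Parity bits occupy power-of-2 positions; data bits are at positions {3,5,6,7,9,10,11,12,13,14,15,17,18,19,20,21,22,23,24,25,26,27,28,29,30,31} (1-indexed).
Extract: c[3]=1 c[5]=0 c[6]=1 c[7]=0 c[9]=1 c[10]=0 c[11]=1 c[12]=0 c[13]=1 c[14]=0 c[15]=1 c[17]=0 c[18]=0 c[19]=0 c[20]=1 c[21]=0 c[22]=0 c[23]=1 c[24]=1 c[25]=0 c[26]=1 c[27]=1 c[28]=0 c[29]=1 c[30]=0 c[31]=1
Data = 10101010101000100110110101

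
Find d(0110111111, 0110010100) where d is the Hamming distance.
XOR = 0000101011, count of 1s = 4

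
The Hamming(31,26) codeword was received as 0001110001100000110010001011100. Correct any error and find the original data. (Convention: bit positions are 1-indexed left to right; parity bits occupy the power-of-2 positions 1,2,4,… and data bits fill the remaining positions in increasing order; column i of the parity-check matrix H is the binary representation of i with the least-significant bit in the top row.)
Syndrome s = H · r^T (mod 2), r = 0001110001100000110010001011100:
  s[0] = (1010101010101010101010101010101)·(0001110001100000110010001011100) mod 2 = 0+0+0+0+1+0+0+0+0+0+1+0+0+0+0+0+1+0+0+0+1+0+0+0+1+0+1+0+1+0+0 mod 2 = 1
  s[1] = (0110011001100110011001100110011)·(0001110001100000110010001011100) mod 2 = 0+0+0+0+0+1+0+0+0+1+1+0+0+0+0+0+0+1+0+0+0+0+0+0+0+0+1+0+0+0+0 mod 2 = 1
  s[2] = (0001111000011110000111100001111)·(0001110001100000110010001011100) mod 2 = 0+0+0+1+1+1+0+0+0+0+0+0+0+0+0+0+0+0+0+0+1+0+0+0+0+0+0+1+1+0+0 mod 2 = 0
  s[3] = (0000000111111110000000011111111)·(0001110001100000110010001011100) mod 2 = 0+0+0+0+0+0+0+0+0+1+1+0+0+0+0+0+0+0+0+0+0+0+0+0+1+0+1+1+1+0+0 mod 2 = 0
  s[4] = (0000000000000001111111111111111)·(0001110001100000110010001011100) mod 2 = 0+0+0+0+0+0+0+0+0+0+0+0+0+0+0+0+1+1+0+0+1+0+0+0+1+0+1+1+1+0+0 mod 2 = 1
Syndrome = 11001
Column 19 of H equals this syndrome → error at bit 19 (1-indexed).
Flip bit 19: 0001110001100000110010001011100 → 0001110001100000111010001011100
Extract data bits at positions {3,5,6,7,9,10,11,12,13,14,15,17,18,19,20,21,22,23,24,25,26,27,28,29,30,31}: 01100110000111010001011100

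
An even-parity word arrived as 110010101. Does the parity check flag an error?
Sum of received bits: 1+1+0+0+1+0+1+0+1 = 5; 5 mod 2 = 1. Result is 1 ≠ 0 → error detected.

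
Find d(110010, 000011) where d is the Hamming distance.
XOR = 110001, count of 1s = 3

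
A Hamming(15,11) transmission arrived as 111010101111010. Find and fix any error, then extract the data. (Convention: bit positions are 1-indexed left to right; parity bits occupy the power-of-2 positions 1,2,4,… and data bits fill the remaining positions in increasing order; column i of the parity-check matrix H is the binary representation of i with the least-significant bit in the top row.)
Syndrome s = H · r^T (mod 2), r = 111010101111010:
  s[0] = (101010101010101)·(111010101111010) mod 2 = 1+0+1+0+1+0+1+0+1+0+1+0+0+0+0 mod 2 = 0
  s[1] = (011001100110011)·(111010101111010) mod 2 = 0+1+1+0+0+0+1+0+0+1+1+0+0+1+0 mod 2 = 0
  s[2] = (000111100001111)·(111010101111010) mod 2 = 0+0+0+0+1+0+1+0+0+0+0+1+0+1+0 mod 2 = 0
  s[3] = (000000011111111)·(111010101111010) mod 2 = 0+0+0+0+0+0+0+0+1+1+1+1+0+1+0 mod 2 = 1
Syndrome = 0001
Column 8 of H equals this syndrome → error at bit 8 (1-indexed).
Flip bit 8: 111010101111010 → 111010111111010
Extract data bits at positions {3,5,6,7,9,10,11,12,13,14,15}: 11011111010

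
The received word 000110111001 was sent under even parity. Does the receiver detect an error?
Sum of received bits: 0+0+0+1+1+0+1+1+1+0+0+1 = 6; 6 mod 2 = 0. Result is 0 → no error detected.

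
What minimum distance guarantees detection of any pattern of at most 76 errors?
Detecting e errors requires d_min ≥ e + 1 = 76 + 1 = 77.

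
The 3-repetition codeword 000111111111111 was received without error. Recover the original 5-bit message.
Split into 3-bit blocks: 000 111 111 111 111
Data = 01111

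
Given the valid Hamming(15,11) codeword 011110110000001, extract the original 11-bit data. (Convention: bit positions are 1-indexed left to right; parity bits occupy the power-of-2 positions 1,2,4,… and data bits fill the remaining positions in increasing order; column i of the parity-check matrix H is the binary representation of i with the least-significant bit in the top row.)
Parity bits occupy power-of-2 positions; data bits are at positions {3,5,6,7,9,10,11,12,13,14,15} (1-indexed).
Extract: c[3]=1 c[5]=1 c[6]=0 c[7]=1 c[9]=0 c[10]=0 c[11]=0 c[12]=0 c[13]=0 c[14]=0 c[15]=1
Data = 11010000001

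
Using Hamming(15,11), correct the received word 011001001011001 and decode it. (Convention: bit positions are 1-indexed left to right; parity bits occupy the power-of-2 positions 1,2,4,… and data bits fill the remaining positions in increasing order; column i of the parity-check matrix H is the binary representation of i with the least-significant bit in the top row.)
Syndrome s = H · r^T (mod 2), r = 011001001011001:
  s[0] = (101010101010101)·(011001001011001) mod 2 = 0+0+1+0+0+0+0+0+1+0+1+0+0+0+1 mod 2 = 0
  s[1] = (011001100110011)·(011001001011001) mod 2 = 0+1+1+0+0+1+0+0+0+0+1+0+0+0+1 mod 2 = 1
  s[2] = (000111100001111)·(011001001011001) mod 2 = 0+0+0+0+0+1+0+0+0+0+0+1+0+0+1 mod 2 = 1
  s[3] = (000000011111111)·(011001001011001) mod 2 = 0+0+0+0+0+0+0+0+1+0+1+1+0+0+1 mod 2 = 0
Syndrome = 0110
Column 6 of H equals this syndrome → error at bit 6 (1-indexed).
Flip bit 6: 011001001011001 → 011000001011001
Extract data bits at positions {3,5,6,7,9,10,11,12,13,14,15}: 10001011001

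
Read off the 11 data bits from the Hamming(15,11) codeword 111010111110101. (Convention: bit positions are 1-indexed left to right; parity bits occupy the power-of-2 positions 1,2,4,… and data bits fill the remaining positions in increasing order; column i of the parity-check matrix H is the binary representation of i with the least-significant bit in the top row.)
Parity bits occupy power-of-2 positions; data bits are at positions {3,5,6,7,9,10,11,12,13,14,15} (1-indexed).
Extract: c[3]=1 c[5]=1 c[6]=0 c[7]=1 c[9]=1 c[10]=1 c[11]=1 c[12]=0 c[13]=1 c[14]=0 c[15]=1
Data = 11011110101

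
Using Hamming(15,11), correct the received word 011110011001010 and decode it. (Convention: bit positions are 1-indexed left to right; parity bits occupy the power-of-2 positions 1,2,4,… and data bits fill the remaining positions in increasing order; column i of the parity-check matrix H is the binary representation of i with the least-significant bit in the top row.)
Syndrome s = H · r^T (mod 2), r = 011110011001010:
  s[0] = (101010101010101)·(011110011001010) mod 2 = 0+0+1+0+1+0+0+0+1+0+0+0+0+0+0 mod 2 = 1
  s[1] = (011001100110011)·(011110011001010) mod 2 = 0+1+1+0+0+0+0+0+0+0+0+0+0+1+0 mod 2 = 1
  s[2] = (000111100001111)·(011110011001010) mod 2 = 0+0+0+1+1+0+0+0+0+0+0+1+0+1+0 mod 2 = 0
  s[3] = (000000011111111)·(011110011001010) mod 2 = 0+0+0+0+0+0+0+1+1+0+0+1+0+1+0 mod 2 = 0
Syndrome = 1100
Column 3 of H equals this syndrome → error at bit 3 (1-indexed).
Flip bit 3: 011110011001010 → 010110011001010
Extract data bits at positions {3,5,6,7,9,10,11,12,13,14,15}: 01001001010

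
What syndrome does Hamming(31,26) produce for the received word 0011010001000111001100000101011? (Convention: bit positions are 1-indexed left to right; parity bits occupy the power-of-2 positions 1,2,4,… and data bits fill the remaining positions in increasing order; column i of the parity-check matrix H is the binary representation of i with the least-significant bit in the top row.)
Syndrome s = H · r^T (mod 2), r = 0011010001000111001100000101011:
  s[0] = (1010101010101010101010101010101)·(0011010001000111001100000101011) mod 2 = 0+0+1+0+0+0+0+0+0+0+0+0+0+0+1+0+0+0+1+0+0+0+0+0+0+0+0+0+0+0+1 mod 2 = 0
  s[1] = (0110011001100110011001100110011)·(0011010001000111001100000101011) mod 2 = 0+0+1+0+0+1+0+0+0+1+0+0+0+1+1+0+0+0+1+0+0+0+0+0+0+1+0+0+0+1+1 mod 2 = 1
  s[2] = (0001111000011110000111100001111)·(0011010001000111001100000101011) mod 2 = 0+0+0+1+0+1+0+0+0+0+0+0+0+1+1+0+0+0+0+1+0+0+0+0+0+0+0+1+0+1+1 mod 2 = 0
  s[3] = (0000000111111110000000011111111)·(0011010001000111001100000101011) mod 2 = 0+0+0+0+0+0+0+0+0+1+0+0+0+1+1+0+0+0+0+0+0+0+0+0+0+1+0+1+0+1+1 mod 2 = 1
  s[4] = (0000000000000001111111111111111)·(0011010001000111001100000101011) mod 2 = 0+0+0+0+0+0+0+0+0+0+0+0+0+0+0+1+0+0+1+1+0+0+0+0+0+1+0+1+0+1+1 mod 2 = 1
Syndrome = 01011
Non-zero syndrome: error at position 26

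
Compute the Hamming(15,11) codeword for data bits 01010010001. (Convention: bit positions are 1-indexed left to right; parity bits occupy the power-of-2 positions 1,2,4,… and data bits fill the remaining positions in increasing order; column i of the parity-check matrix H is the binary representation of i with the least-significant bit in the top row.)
Codeword c = d · G (mod 2), d = 01010010001:
  c[0] = d·G[:,0] = (01010010001)·(11011010101) mod 2 = 0+1+0+1+0+0+1+0+0+0+1 mod 2 = 0
  c[1] = d·G[:,1] = (01010010001)·(10110110011) mod 2 = 0+0+0+1+0+0+1+0+0+0+1 mod 2 = 1
  c[2] = d·G[:,2] = (01010010001)·(10000000000) mod 2 = 0+0+0+0+0+0+0+0+0+0+0 mod 2 = 0
  c[3] = d·G[:,3] = (01010010001)·(01110001111) mod 2 = 0+1+0+1+0+0+0+0+0+0+1 mod 2 = 1
  c[4] = d·G[:,4] = (01010010001)·(01000000000) mod 2 = 0+1+0+0+0+0+0+0+0+0+0 mod 2 = 1
  c[5] = d·G[:,5] = (01010010001)·(00100000000) mod 2 = 0+0+0+0+0+0+0+0+0+0+0 mod 2 = 0
  c[6] = d·G[:,6] = (01010010001)·(00010000000) mod 2 = 0+0+0+1+0+0+0+0+0+0+0 mod 2 = 1
  c[7] = d·G[:,7] = (01010010001)·(00001111111) mod 2 = 0+0+0+0+0+0+1+0+0+0+1 mod 2 = 0
  c[8] = d·G[:,8] = (01010010001)·(00001000000) mod 2 = 0+0+0+0+0+0+0+0+0+0+0 mod 2 = 0
  c[9] = d·G[:,9] = (01010010001)·(00000100000) mod 2 = 0+0+0+0+0+0+0+0+0+0+0 mod 2 = 0
  c[10] = d·G[:,10] = (01010010001)·(00000010000) mod 2 = 0+0+0+0+0+0+1+0+0+0+0 mod 2 = 1
  c[11] = d·G[:,11] = (01010010001)·(00000001000) mod 2 = 0+0+0+0+0+0+0+0+0+0+0 mod 2 = 0
  c[12] = d·G[:,12] = (01010010001)·(00000000100) mod 2 = 0+0+0+0+0+0+0+0+0+0+0 mod 2 = 0
  c[13] = d·G[:,13] = (01010010001)·(00000000010) mod 2 = 0+0+0+0+0+0+0+0+0+0+0 mod 2 = 0
  c[14] = d·G[:,14] = (01010010001)·(00000000001) mod 2 = 0+0+0+0+0+0+0+0+0+0+1 mod 2 = 1
Codeword = 010110100010001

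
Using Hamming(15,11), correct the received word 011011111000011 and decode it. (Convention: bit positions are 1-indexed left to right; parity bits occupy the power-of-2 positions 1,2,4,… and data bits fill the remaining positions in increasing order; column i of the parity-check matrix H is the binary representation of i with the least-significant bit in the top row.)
Syndrome s = H · r^T (mod 2), r = 011011111000011:
  s[0] = (101010101010101)·(011011111000011) mod 2 = 0+0+1+0+1+0+1+0+1+0+0+0+0+0+1 mod 2 = 1
  s[1] = (011001100110011)·(011011111000011) mod 2 = 0+1+1+0+0+1+1+0+0+0+0+0+0+1+1 mod 2 = 0
  s[2] = (000111100001111)·(011011111000011) mod 2 = 0+0+0+0+1+1+1+0+0+0+0+0+0+1+1 mod 2 = 1
  s[3] = (000000011111111)·(011011111000011) mod 2 = 0+0+0+0+0+0+0+1+1+0+0+0+0+1+1 mod 2 = 0
Syndrome = 1010
Column 5 of H equals this syndrome → error at bit 5 (1-indexed).
Flip bit 5: 011011111000011 → 011001111000011
Extract data bits at positions {3,5,6,7,9,10,11,12,13,14,15}: 10111000011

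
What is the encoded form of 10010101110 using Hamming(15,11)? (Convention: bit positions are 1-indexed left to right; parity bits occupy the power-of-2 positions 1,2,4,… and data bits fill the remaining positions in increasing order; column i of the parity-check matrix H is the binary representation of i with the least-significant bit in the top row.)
Codeword c = d · G (mod 2), d = 10010101110:
  c[0] = d·G[:,0] = (10010101110)·(11011010101) mod 2 = 1+0+0+1+0+0+0+0+1+0+0 mod 2 = 1
  c[1] = d·G[:,1] = (10010101110)·(10110110011) mod 2 = 1+0+0+1+0+1+0+0+0+1+0 mod 2 = 0
  c[2] = d·G[:,2] = (10010101110)·(10000000000) mod 2 = 1+0+0+0+0+0+0+0+0+0+0 mod 2 = 1
  c[3] = d·G[:,3] = (10010101110)·(01110001111) mod 2 = 0+0+0+1+0+0+0+1+1+1+0 mod 2 = 0
  c[4] = d·G[:,4] = (10010101110)·(01000000000) mod 2 = 0+0+0+0+0+0+0+0+0+0+0 mod 2 = 0
  c[5] = d·G[:,5] = (10010101110)·(00100000000) mod 2 = 0+0+0+0+0+0+0+0+0+0+0 mod 2 = 0
  c[6] = d·G[:,6] = (10010101110)·(00010000000) mod 2 = 0+0+0+1+0+0+0+0+0+0+0 mod 2 = 1
  c[7] = d·G[:,7] = (10010101110)·(00001111111) mod 2 = 0+0+0+0+0+1+0+1+1+1+0 mod 2 = 0
  c[8] = d·G[:,8] = (10010101110)·(00001000000) mod 2 = 0+0+0+0+0+0+0+0+0+0+0 mod 2 = 0
  c[9] = d·G[:,9] = (10010101110)·(00000100000) mod 2 = 0+0+0+0+0+1+0+0+0+0+0 mod 2 = 1
  c[10] = d·G[:,10] = (10010101110)·(00000010000) mod 2 = 0+0+0+0+0+0+0+0+0+0+0 mod 2 = 0
  c[11] = d·G[:,11] = (10010101110)·(00000001000) mod 2 = 0+0+0+0+0+0+0+1+0+0+0 mod 2 = 1
  c[12] = d·G[:,12] = (10010101110)·(00000000100) mod 2 = 0+0+0+0+0+0+0+0+1+0+0 mod 2 = 1
  c[13] = d·G[:,13] = (10010101110)·(00000000010) mod 2 = 0+0+0+0+0+0+0+0+0+1+0 mod 2 = 1
  c[14] = d·G[:,14] = (10010101110)·(00000000001) mod 2 = 0+0+0+0+0+0+0+0+0+0+0 mod 2 = 0
Codeword = 101000100101110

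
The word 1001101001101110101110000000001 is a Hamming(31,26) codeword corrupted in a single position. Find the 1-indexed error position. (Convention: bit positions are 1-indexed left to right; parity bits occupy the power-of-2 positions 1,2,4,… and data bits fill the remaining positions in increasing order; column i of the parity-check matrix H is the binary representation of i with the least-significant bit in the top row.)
Syndrome s = H · r^T (mod 2), r = 1001101001101110101110000000001:
  s[0] = (1010101010101010101010101010101)·(1001101001101110101110000000001) mod 2 = 1+0+0+0+1+0+1+0+0+0+1+0+1+0+1+0+1+0+1+0+1+0+0+0+0+0+0+0+0+0+1 mod 2 = 0
  s[1] = (0110011001100110011001100110011)·(1001101001101110101110000000001) mod 2 = 0+0+0+0+0+0+1+0+0+1+1+0+0+1+1+0+0+0+1+0+0+0+0+0+0+0+0+0+0+0+1 mod 2 = 1
  s[2] = (0001111000011110000111100001111)·(1001101001101110101110000000001) mod 2 = 0+0+0+1+1+0+1+0+0+0+0+0+1+1+1+0+0+0+0+1+1+0+0+0+0+0+0+0+0+0+1 mod 2 = 1
  s[3] = (0000000111111110000000011111111)·(1001101001101110101110000000001) mod 2 = 0+0+0+0+0+0+0+0+0+1+1+0+1+1+1+0+0+0+0+0+0+0+0+0+0+0+0+0+0+0+1 mod 2 = 0
  s[4] = (0000000000000001111111111111111)·(1001101001101110101110000000001) mod 2 = 0+0+0+0+0+0+0+0+0+0+0+0+0+0+0+0+1+0+1+1+1+0+0+0+0+0+0+0+0+0+1 mod 2 = 1
Syndrome = 01101
Column i of H is the binary representation of i, so the syndrome is the binary index of the flipped bit.
Read s = 01101 with s[0] as LSB: 0·2^0 + 1·2^1 + 1·2^2 + 0·2^3 + 1·2^4 = 22.
Error is at bit position 22.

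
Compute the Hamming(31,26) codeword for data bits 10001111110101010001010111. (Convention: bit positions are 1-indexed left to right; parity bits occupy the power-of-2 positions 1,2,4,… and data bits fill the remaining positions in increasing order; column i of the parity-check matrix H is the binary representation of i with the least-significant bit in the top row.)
Codeword c = d · G (mod 2), d = 10001111110101010001010111:
  c[0] = d·G[:,0] = (10001111110101010001010111)·(11011010101101010101010101) mod 2 = 1+0+0+0+1+0+1+0+1+0+0+1+0+1+0+1+0+0+0+1+0+1+0+1+0+1 mod 2 = 1
  c[1] = d·G[:,1] = (10001111110101010001010111)·(10110110011011001100110011) mod 2 = 1+0+0+0+0+1+1+0+0+1+0+0+0+1+0+0+0+0+0+0+0+1+0+0+1+1 mod 2 = 0
  c[2] = d·G[:,2] = (10001111110101010001010111)·(10000000000000000000000000) mod 2 = 1+0+0+0+0+0+0+0+0+0+0+0+0+0+0+0+0+0+0+0+0+0+0+0+0+0 mod 2 = 1
  c[3] = d·G[:,3] = (10001111110101010001010111)·(01110001111000111100001111) mod 2 = 0+0+0+0+0+0+0+1+1+1+0+0+0+0+0+1+0+0+0+0+0+0+0+1+1+1 mod 2 = 1
  c[4] = d·G[:,4] = (10001111110101010001010111)·(01000000000000000000000000) mod 2 = 0+0+0+0+0+0+0+0+0+0+0+0+0+0+0+0+0+0+0+0+0+0+0+0+0+0 mod 2 = 0
  c[5] = d·G[:,5] = (10001111110101010001010111)·(00100000000000000000000000) mod 2 = 0+0+0+0+0+0+0+0+0+0+0+0+0+0+0+0+0+0+0+0+0+0+0+0+0+0 mod 2 = 0
  c[6] = d·G[:,6] = (10001111110101010001010111)·(00010000000000000000000000) mod 2 = 0+0+0+0+0+0+0+0+0+0+0+0+0+0+0+0+0+0+0+0+0+0+0+0+0+0 mod 2 = 0
  c[7] = d·G[:,7] = (10001111110101010001010111)·(00001111111000000011111111) mod 2 = 0+0+0+0+1+1+1+1+1+1+0+0+0+0+0+0+0+0+0+1+0+1+0+1+1+1 mod 2 = 1
  c[8] = d·G[:,8] = (10001111110101010001010111)·(00001000000000000000000000) mod 2 = 0+0+0+0+1+0+0+0+0+0+0+0+0+0+0+0+0+0+0+0+0+0+0+0+0+0 mod 2 = 1
  c[9] = d·G[:,9] = (10001111110101010001010111)·(00000100000000000000000000) mod 2 = 0+0+0+0+0+1+0+0+0+0+0+0+0+0+0+0+0+0+0+0+0+0+0+0+0+0 mod 2 = 1
  c[10] = d·G[:,10] = (10001111110101010001010111)·(00000010000000000000000000) mod 2 = 0+0+0+0+0+0+1+0+0+0+0+0+0+0+0+0+0+0+0+0+0+0+0+0+0+0 mod 2 = 1
  c[11] = d·G[:,11] = (10001111110101010001010111)·(00000001000000000000000000) mod 2 = 0+0+0+0+0+0+0+1+0+0+0+0+0+0+0+0+0+0+0+0+0+0+0+0+0+0 mod 2 = 1
  c[12] = d·G[:,12] = (10001111110101010001010111)·(00000000100000000000000000) mod 2 = 0+0+0+0+0+0+0+0+1+0+0+0+0+0+0+0+0+0+0+0+0+0+0+0+0+0 mod 2 = 1
  c[13] = d·G[:,13] = (10001111110101010001010111)·(00000000010000000000000000) mod 2 = 0+0+0+0+0+0+0+0+0+1+0+0+0+0+0+0+0+0+0+0+0+0+0+0+0+0 mod 2 = 1
  c[14] = d·G[:,14] = (10001111110101010001010111)·(00000000001000000000000000) mod 2 = 0+0+0+0+0+0+0+0+0+0+0+0+0+0+0+0+0+0+0+0+0+0+0+0+0+0 mod 2 = 0
  c[15] = d·G[:,15] = (10001111110101010001010111)·(00000000000111111111111111) mod 2 = 0+0+0+0+0+0+0+0+0+0+0+1+0+1+0+1+0+0+0+1+0+1+0+1+1+1 mod 2 = 0
  c[16] = d·G[:,16] = (10001111110101010001010111)·(00000000000100000000000000) mod 2 = 0+0+0+0+0+0+0+0+0+0+0+1+0+0+0+0+0+0+0+0+0+0+0+0+0+0 mod 2 = 1
  c[17] = d·G[:,17] = (10001111110101010001010111)·(00000000000010000000000000) mod 2 = 0+0+0+0+0+0+0+0+0+0+0+0+0+0+0+0+0+0+0+0+0+0+0+0+0+0 mod 2 = 0
  c[18] = d·G[:,18] = (10001111110101010001010111)·(00000000000001000000000000) mod 2 = 0+0+0+0+0+0+0+0+0+0+0+0+0+1+0+0+0+0+0+0+0+0+0+0+0+0 mod 2 = 1
  c[19] = d·G[:,19] = (10001111110101010001010111)·(00000000000000100000000000) mod 2 = 0+0+0+0+0+0+0+0+0+0+0+0+0+0+0+0+0+0+0+0+0+0+0+0+0+0 mod 2 = 0
  c[20] = d·G[:,20] = (10001111110101010001010111)·(00000000000000010000000000) mod 2 = 0+0+0+0+0+0+0+0+0+0+0+0+0+0+0+1+0+0+0+0+0+0+0+0+0+0 mod 2 = 1
  c[21] = d·G[:,21] = (10001111110101010001010111)·(00000000000000001000000000) mod 2 = 0+0+0+0+0+0+0+0+0+0+0+0+0+0+0+0+0+0+0+0+0+0+0+0+0+0 mod 2 = 0
  c[22] = d·G[:,22] = (10001111110101010001010111)·(00000000000000000100000000) mod 2 = 0+0+0+0+0+0+0+0+0+0+0+0+0+0+0+0+0+0+0+0+0+0+0+0+0+0 mod 2 = 0
  c[23] = d·G[:,23] = (10001111110101010001010111)·(00000000000000000010000000) mod 2 = 0+0+0+0+0+0+0+0+0+0+0+0+0+0+0+0+0+0+0+0+0+0+0+0+0+0 mod 2 = 0
  c[24] = d·G[:,24] = (10001111110101010001010111)·(00000000000000000001000000) mod 2 = 0+0+0+0+0+0+0+0+0+0+0+0+0+0+0+0+0+0+0+1+0+0+0+0+0+0 mod 2 = 1
  c[25] = d·G[:,25] = (10001111110101010001010111)·(00000000000000000000100000) mod 2 = 0+0+0+0+0+0+0+0+0+0+0+0+0+0+0+0+0+0+0+0+0+0+0+0+0+0 mod 2 = 0
  c[26] = d·G[:,26] = (10001111110101010001010111)·(00000000000000000000010000) mod 2 = 0+0+0+0+0+0+0+0+0+0+0+0+0+0+0+0+0+0+0+0+0+1+0+0+0+0 mod 2 = 1
  c[27] = d·G[:,27] = (10001111110101010001010111)·(00000000000000000000001000) mod 2 = 0+0+0+0+0+0+0+0+0+0+0+0+0+0+0+0+0+0+0+0+0+0+0+0+0+0 mod 2 = 0
  c[28] = d·G[:,28] = (10001111110101010001010111)·(00000000000000000000000100) mod 2 = 0+0+0+0+0+0+0+0+0+0+0+0+0+0+0+0+0+0+0+0+0+0+0+1+0+0 mod 2 = 1
  c[29] = d·G[:,29] = (10001111110101010001010111)·(00000000000000000000000010) mod 2 = 0+0+0+0+0+0+0+0+0+0+0+0+0+0+0+0+0+0+0+0+0+0+0+0+1+0 mod 2 = 1
  c[30] = d·G[:,30] = (10001111110101010001010111)·(00000000000000000000000001) mod 2 = 0+0+0+0+0+0+0+0+0+0+0+0+0+0+0+0+0+0+0+0+0+0+0+0+0+1 mod 2 = 1
Codeword = 1011000111111100101010001010111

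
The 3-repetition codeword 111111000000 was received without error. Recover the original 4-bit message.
Split into 3-bit blocks: 111 111 000 000
Data = 1100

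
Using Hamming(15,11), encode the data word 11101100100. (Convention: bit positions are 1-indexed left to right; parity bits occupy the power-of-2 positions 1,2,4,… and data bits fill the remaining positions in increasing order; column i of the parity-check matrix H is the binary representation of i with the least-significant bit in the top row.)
Codeword c = d · G (mod 2), d = 11101100100:
  c[0] = d·G[:,0] = (11101100100)·(11011010101) mod 2 = 1+1+0+0+1+0+0+0+1+0+0 mod 2 = 0
  c[1] = d·G[:,1] = (11101100100)·(10110110011) mod 2 = 1+0+1+0+0+1+0+0+0+0+0 mod 2 = 1
  c[2] = d·G[:,2] = (11101100100)·(10000000000) mod 2 = 1+0+0+0+0+0+0+0+0+0+0 mod 2 = 1
  c[3] = d·G[:,3] = (11101100100)·(01110001111) mod 2 = 0+1+1+0+0+0+0+0+1+0+0 mod 2 = 1
  c[4] = d·G[:,4] = (11101100100)·(01000000000) mod 2 = 0+1+0+0+0+0+0+0+0+0+0 mod 2 = 1
  c[5] = d·G[:,5] = (11101100100)·(00100000000) mod 2 = 0+0+1+0+0+0+0+0+0+0+0 mod 2 = 1
  c[6] = d·G[:,6] = (11101100100)·(00010000000) mod 2 = 0+0+0+0+0+0+0+0+0+0+0 mod 2 = 0
  c[7] = d·G[:,7] = (11101100100)·(00001111111) mod 2 = 0+0+0+0+1+1+0+0+1+0+0 mod 2 = 1
  c[8] = d·G[:,8] = (11101100100)·(00001000000) mod 2 = 0+0+0+0+1+0+0+0+0+0+0 mod 2 = 1
  c[9] = d·G[:,9] = (11101100100)·(00000100000) mod 2 = 0+0+0+0+0+1+0+0+0+0+0 mod 2 = 1
  c[10] = d·G[:,10] = (11101100100)·(00000010000) mod 2 = 0+0+0+0+0+0+0+0+0+0+0 mod 2 = 0
  c[11] = d·G[:,11] = (11101100100)·(00000001000) mod 2 = 0+0+0+0+0+0+0+0+0+0+0 mod 2 = 0
  c[12] = d·G[:,12] = (11101100100)·(00000000100) mod 2 = 0+0+0+0+0+0+0+0+1+0+0 mod 2 = 1
  c[13] = d·G[:,13] = (11101100100)·(00000000010) mod 2 = 0+0+0+0+0+0+0+0+0+0+0 mod 2 = 0
  c[14] = d·G[:,14] = (11101100100)·(00000000001) mod 2 = 0+0+0+0+0+0+0+0+0+0+0 mod 2 = 0
Codeword = 011111011100100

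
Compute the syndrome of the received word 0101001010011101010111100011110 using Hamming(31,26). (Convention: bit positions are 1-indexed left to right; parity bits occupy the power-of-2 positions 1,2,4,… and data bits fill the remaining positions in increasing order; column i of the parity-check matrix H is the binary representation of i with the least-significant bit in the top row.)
Syndrome s = H · r^T (mod 2), r = 0101001010011101010111100011110:
  s[0] = (1010101010101010101010101010101)·(0101001010011101010111100011110) mod 2 = 0+0+0+0+0+0+1+0+1+0+0+0+1+0+0+0+0+0+0+0+1+0+1+0+0+0+1+0+1+0+0 mod 2 = 1
  s[1] = (0110011001100110011001100110011)·(0101001010011101010111100011110) mod 2 = 0+1+0+0+0+0+1+0+0+0+0+0+0+1+0+0+0+1+0+0+0+1+1+0+0+0+1+0+0+1+0 mod 2 = 0
  s[2] = (0001111000011110000111100001111)·(0101001010011101010111100011110) mod 2 = 0+0+0+1+0+0+1+0+0+0+0+1+1+1+0+0+0+0+0+1+1+1+1+0+0+0+0+1+1+1+0 mod 2 = 0
  s[3] = (0000000111111110000000011111111)·(0101001010011101010111100011110) mod 2 = 0+0+0+0+0+0+0+0+1+0+0+1+1+1+0+0+0+0+0+0+0+0+0+0+0+0+1+1+1+1+0 mod 2 = 0
  s[4] = (0000000000000001111111111111111)·(0101001010011101010111100011110) mod 2 = 0+0+0+0+0+0+0+0+0+0+0+0+0+0+0+1+0+1+0+1+1+1+1+0+0+0+1+1+1+1+0 mod 2 = 0
Syndrome = 10000
Non-zero syndrome: error at position 1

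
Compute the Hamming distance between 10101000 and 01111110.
XOR = 11010110, count of 1s = 5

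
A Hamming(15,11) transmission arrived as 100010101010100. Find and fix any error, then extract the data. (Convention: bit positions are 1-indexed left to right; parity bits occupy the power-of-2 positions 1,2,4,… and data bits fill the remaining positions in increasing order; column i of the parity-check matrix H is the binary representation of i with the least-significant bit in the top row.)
Syndrome s = H · r^T (mod 2), r = 100010101010100:
  s[0] = (101010101010101)·(100010101010100) mod 2 = 1+0+0+0+1+0+1+0+1+0+1+0+1+0+0 mod 2 = 0
  s[1] = (011001100110011)·(100010101010100) mod 2 = 0+0+0+0+0+0+1+0+0+0+1+0+0+0+0 mod 2 = 0
  s[2] = (000111100001111)·(100010101010100) mod 2 = 0+0+0+0+1+0+1+0+0+0+0+0+1+0+0 mod 2 = 1
  s[3] = (000000011111111)·(100010101010100) mod 2 = 0+0+0+0+0+0+0+0+1+0+1+0+1+0+0 mod 2 = 1
Syndrome = 0011
Column 12 of H equals this syndrome → error at bit 12 (1-indexed).
Flip bit 12: 100010101010100 → 100010101011100
Extract data bits at positions {3,5,6,7,9,10,11,12,13,14,15}: 01011011100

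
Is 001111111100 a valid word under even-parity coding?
Sum of all bits: 0+0+1+1+1+1+1+1+1+1+0+0 = 8; 8 mod 2 = 0. Result is 0 → valid parity.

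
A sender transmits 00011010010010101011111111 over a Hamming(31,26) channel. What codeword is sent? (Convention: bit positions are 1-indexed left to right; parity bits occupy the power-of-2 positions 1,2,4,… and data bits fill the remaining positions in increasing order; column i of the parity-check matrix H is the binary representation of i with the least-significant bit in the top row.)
Codeword c = d · G (mod 2), d = 00011010010010101011111111:
  c[0] = d·G[:,0] = (00011010010010101011111111)·(11011010101101010101010101) mod 2 = 0+0+0+1+1+0+1+0+0+0+0+0+0+0+0+0+0+0+0+1+0+1+0+1+0+1 mod 2 = 1
  c[1] = d·G[:,1] = (00011010010010101011111111)·(10110110011011001100110011) mod 2 = 0+0+0+1+0+0+1+0+0+1+0+0+1+0+0+0+1+0+0+0+1+1+0+0+1+1 mod 2 = 1
  c[2] = d·G[:,2] = (00011010010010101011111111)·(10000000000000000000000000) mod 2 = 0+0+0+0+0+0+0+0+0+0+0+0+0+0+0+0+0+0+0+0+0+0+0+0+0+0 mod 2 = 0
  c[3] = d·G[:,3] = (00011010010010101011111111)·(01110001111000111100001111) mod 2 = 0+0+0+1+0+0+0+0+0+1+0+0+0+0+1+0+1+0+0+0+0+0+1+1+1+1 mod 2 = 0
  c[4] = d·G[:,4] = (00011010010010101011111111)·(01000000000000000000000000) mod 2 = 0+0+0+0+0+0+0+0+0+0+0+0+0+0+0+0+0+0+0+0+0+0+0+0+0+0 mod 2 = 0
  c[5] = d·G[:,5] = (00011010010010101011111111)·(00100000000000000000000000) mod 2 = 0+0+0+0+0+0+0+0+0+0+0+0+0+0+0+0+0+0+0+0+0+0+0+0+0+0 mod 2 = 0
  c[6] = d·G[:,6] = (00011010010010101011111111)·(00010000000000000000000000) mod 2 = 0+0+0+1+0+0+0+0+0+0+0+0+0+0+0+0+0+0+0+0+0+0+0+0+0+0 mod 2 = 1
  c[7] = d·G[:,7] = (00011010010010101011111111)·(00001111111000000011111111) mod 2 = 0+0+0+0+1+0+1+0+0+1+0+0+0+0+0+0+0+0+1+1+1+1+1+1+1+1 mod 2 = 1
  c[8] = d·G[:,8] = (00011010010010101011111111)·(00001000000000000000000000) mod 2 = 0+0+0+0+1+0+0+0+0+0+0+0+0+0+0+0+0+0+0+0+0+0+0+0+0+0 mod 2 = 1
  c[9] = d·G[:,9] = (00011010010010101011111111)·(00000100000000000000000000) mod 2 = 0+0+0+0+0+0+0+0+0+0+0+0+0+0+0+0+0+0+0+0+0+0+0+0+0+0 mod 2 = 0
  c[10] = d·G[:,10] = (00011010010010101011111111)·(00000010000000000000000000) mod 2 = 0+0+0+0+0+0+1+0+0+0+0+0+0+0+0+0+0+0+0+0+0+0+0+0+0+0 mod 2 = 1
  c[11] = d·G[:,11] = (00011010010010101011111111)·(00000001000000000000000000) mod 2 = 0+0+0+0+0+0+0+0+0+0+0+0+0+0+0+0+0+0+0+0+0+0+0+0+0+0 mod 2 = 0
  c[12] = d·G[:,12] = (00011010010010101011111111)·(00000000100000000000000000) mod 2 = 0+0+0+0+0+0+0+0+0+0+0+0+0+0+0+0+0+0+0+0+0+0+0+0+0+0 mod 2 = 0
  c[13] = d·G[:,13] = (00011010010010101011111111)·(00000000010000000000000000) mod 2 = 0+0+0+0+0+0+0+0+0+1+0+0+0+0+0+0+0+0+0+0+0+0+0+0+0+0 mod 2 = 1
  c[14] = d·G[:,14] = (00011010010010101011111111)·(00000000001000000000000000) mod 2 = 0+0+0+0+0+0+0+0+0+0+0+0+0+0+0+0+0+0+0+0+0+0+0+0+0+0 mod 2 = 0
  c[15] = d·G[:,15] = (00011010010010101011111111)·(00000000000111111111111111) mod 2 = 0+0+0+0+0+0+0+0+0+0+0+0+1+0+1+0+1+0+1+1+1+1+1+1+1+1 mod 2 = 1
  c[16] = d·G[:,16] = (00011010010010101011111111)·(00000000000100000000000000) mod 2 = 0+0+0+0+0+0+0+0+0+0+0+0+0+0+0+0+0+0+0+0+0+0+0+0+0+0 mod 2 = 0
  c[17] = d·G[:,17] = (00011010010010101011111111)·(00000000000010000000000000) mod 2 = 0+0+0+0+0+0+0+0+0+0+0+0+1+0+0+0+0+0+0+0+0+0+0+0+0+0 mod 2 = 1
  c[18] = d·G[:,18] = (00011010010010101011111111)·(00000000000001000000000000) mod 2 = 0+0+0+0+0+0+0+0+0+0+0+0+0+0+0+0+0+0+0+0+0+0+0+0+0+0 mod 2 = 0
  c[19] = d·G[:,19] = (00011010010010101011111111)·(00000000000000100000000000) mod 2 = 0+0+0+0+0+0+0+0+0+0+0+0+0+0+1+0+0+0+0+0+0+0+0+0+0+0 mod 2 = 1
  c[20] = d·G[:,20] = (00011010010010101011111111)·(00000000000000010000000000) mod 2 = 0+0+0+0+0+0+0+0+0+0+0+0+0+0+0+0+0+0+0+0+0+0+0+0+0+0 mod 2 = 0
  c[21] = d·G[:,21] = (00011010010010101011111111)·(00000000000000001000000000) mod 2 = 0+0+0+0+0+0+0+0+0+0+0+0+0+0+0+0+1+0+0+0+0+0+0+0+0+0 mod 2 = 1
  c[22] = d·G[:,22] = (00011010010010101011111111)·(00000000000000000100000000) mod 2 = 0+0+0+0+0+0+0+0+0+0+0+0+0+0+0+0+0+0+0+0+0+0+0+0+0+0 mod 2 = 0
  c[23] = d·G[:,23] = (00011010010010101011111111)·(00000000000000000010000000) mod 2 = 0+0+0+0+0+0+0+0+0+0+0+0+0+0+0+0+0+0+1+0+0+0+0+0+0+0 mod 2 = 1
  c[24] = d·G[:,24] = (00011010010010101011111111)·(00000000000000000001000000) mod 2 = 0+0+0+0+0+0+0+0+0+0+0+0+0+0+0+0+0+0+0+1+0+0+0+0+0+0 mod 2 = 1
  c[25] = d·G[:,25] = (00011010010010101011111111)·(00000000000000000000100000) mod 2 = 0+0+0+0+0+0+0+0+0+0+0+0+0+0+0+0+0+0+0+0+1+0+0+0+0+0 mod 2 = 1
  c[26] = d·G[:,26] = (00011010010010101011111111)·(00000000000000000000010000) mod 2 = 0+0+0+0+0+0+0+0+0+0+0+0+0+0+0+0+0+0+0+0+0+1+0+0+0+0 mod 2 = 1
  c[27] = d·G[:,27] = (00011010010010101011111111)·(00000000000000000000001000) mod 2 = 0+0+0+0+0+0+0+0+0+0+0+0+0+0+0+0+0+0+0+0+0+0+1+0+0+0 mod 2 = 1
  c[28] = d·G[:,28] = (00011010010010101011111111)·(00000000000000000000000100) mod 2 = 0+0+0+0+0+0+0+0+0+0+0+0+0+0+0+0+0+0+0+0+0+0+0+1+0+0 mod 2 = 1
  c[29] = d·G[:,29] = (00011010010010101011111111)·(00000000000000000000000010) mod 2 = 0+0+0+0+0+0+0+0+0+0+0+0+0+0+0+0+0+0+0+0+0+0+0+0+1+0 mod 2 = 1
  c[30] = d·G[:,30] = (00011010010010101011111111)·(00000000000000000000000001) mod 2 = 0+0+0+0+0+0+0+0+0+0+0+0+0+0+0+0+0+0+0+0+0+0+0+0+0+1 mod 2 = 1
Codeword = 1100001110100101010101011111111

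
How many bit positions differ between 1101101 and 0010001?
XOR = 1111100, count of 1s = 5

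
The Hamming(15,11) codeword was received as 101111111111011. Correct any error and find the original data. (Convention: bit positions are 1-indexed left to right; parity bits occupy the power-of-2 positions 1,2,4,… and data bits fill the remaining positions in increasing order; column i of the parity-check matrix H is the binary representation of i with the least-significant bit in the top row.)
Syndrome s = H · r^T (mod 2), r = 101111111111011:
  s[0] = (101010101010101)·(101111111111011) mod 2 = 1+0+1+0+1+0+1+0+1+0+1+0+0+0+1 mod 2 = 1
  s[1] = (011001100110011)·(101111111111011) mod 2 = 0+0+1+0+0+1+1+0+0+1+1+0+0+1+1 mod 2 = 1
  s[2] = (000111100001111)·(101111111111011) mod 2 = 0+0+0+1+1+1+1+0+0+0+0+1+0+1+1 mod 2 = 1
  s[3] = (000000011111111)·(101111111111011) mod 2 = 0+0+0+0+0+0+0+1+1+1+1+1+0+1+1 mod 2 = 1
Syndrome = 1111
Column 15 of H equals this syndrome → error at bit 15 (1-indexed).
Flip bit 15: 101111111111011 → 101111111111010
Extract data bits at positions {3,5,6,7,9,10,11,12,13,14,15}: 11111111010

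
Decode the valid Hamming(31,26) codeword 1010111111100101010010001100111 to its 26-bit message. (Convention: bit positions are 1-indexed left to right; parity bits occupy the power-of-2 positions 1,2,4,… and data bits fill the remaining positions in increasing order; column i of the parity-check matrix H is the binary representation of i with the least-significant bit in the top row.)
Parity bits occupy power-of-2 positions; data bits are at positions {3,5,6,7,9,10,11,12,13,14,15,17,18,19,20,21,22,23,24,25,26,27,28,29,30,31} (1-indexed).
Extract: c[3]=1 c[5]=1 c[6]=1 c[7]=1 c[9]=1 c[10]=1 c[11]=1 c[12]=0 c[13]=0 c[14]=1 c[15]=0 c[17]=0 c[18]=1 c[19]=0 c[20]=0 c[21]=1 c[22]=0 c[23]=0 c[24]=0 c[25]=1 c[26]=1 c[27]=0 c[28]=0 c[29]=1 c[30]=1 c[31]=1
Data = 11111110010010010001100111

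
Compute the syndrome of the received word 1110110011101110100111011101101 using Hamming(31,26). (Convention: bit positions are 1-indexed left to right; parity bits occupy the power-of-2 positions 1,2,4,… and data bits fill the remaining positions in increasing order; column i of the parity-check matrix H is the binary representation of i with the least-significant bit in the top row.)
Syndrome s = H · r^T (mod 2), r = 1110110011101110100111011101101:
  s[0] = (1010101010101010101010101010101)·(1110110011101110100111011101101) mod 2 = 1+0+1+0+1+0+0+0+1+0+1+0+1+0+1+0+1+0+0+0+1+0+0+0+1+0+0+0+1+0+1 mod 2 = 0
  s[1] = (0110011001100110011001100110011)·(1110110011101110100111011101101) mod 2 = 0+1+1+0+0+1+0+0+0+1+1+0+0+1+1+0+0+0+0+0+0+1+0+0+0+1+0+0+0+0+1 mod 2 = 0
  s[2] = (0001111000011110000111100001111)·(1110110011101110100111011101101) mod 2 = 0+0+0+0+1+1+0+0+0+0+0+0+1+1+1+0+0+0+0+1+1+1+0+0+0+0+0+1+1+0+1 mod 2 = 1
  s[3] = (0000000111111110000000011111111)·(1110110011101110100111011101101) mod 2 = 0+0+0+0+0+0+0+0+1+1+1+0+1+1+1+0+0+0+0+0+0+0+0+1+1+1+0+1+1+0+1 mod 2 = 0
  s[4] = (0000000000000001111111111111111)·(1110110011101110100111011101101) mod 2 = 0+0+0+0+0+0+0+0+0+0+0+0+0+0+0+0+1+0+0+1+1+1+0+1+1+1+0+1+1+0+1 mod 2 = 0
Syndrome = 00100
Non-zero syndrome: error at position 4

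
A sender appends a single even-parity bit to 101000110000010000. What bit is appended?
Sum of data bits: 1+0+1+0+0+0+1+1+0+0+0+0+0+1+0+0+0+0 = 5.
5 mod 2 = 1, so parity bit = 1.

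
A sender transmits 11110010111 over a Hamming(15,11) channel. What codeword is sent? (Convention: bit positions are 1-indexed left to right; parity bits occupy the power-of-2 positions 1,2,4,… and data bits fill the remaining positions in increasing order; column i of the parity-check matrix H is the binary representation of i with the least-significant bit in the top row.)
Codeword c = d · G (mod 2), d = 11110010111:
  c[0] = d·G[:,0] = (11110010111)·(11011010101) mod 2 = 1+1+0+1+0+0+1+0+1+0+1 mod 2 = 0
  c[1] = d·G[:,1] = (11110010111)·(10110110011) mod 2 = 1+0+1+1+0+0+1+0+0+1+1 mod 2 = 0
  c[2] = d·G[:,2] = (11110010111)·(10000000000) mod 2 = 1+0+0+0+0+0+0+0+0+0+0 mod 2 = 1
  c[3] = d·G[:,3] = (11110010111)·(01110001111) mod 2 = 0+1+1+1+0+0+0+0+1+1+1 mod 2 = 0
  c[4] = d·G[:,4] = (11110010111)·(01000000000) mod 2 = 0+1+0+0+0+0+0+0+0+0+0 mod 2 = 1
  c[5] = d·G[:,5] = (11110010111)·(00100000000) mod 2 = 0+0+1+0+0+0+0+0+0+0+0 mod 2 = 1
  c[6] = d·G[:,6] = (11110010111)·(00010000000) mod 2 = 0+0+0+1+0+0+0+0+0+0+0 mod 2 = 1
  c[7] = d·G[:,7] = (11110010111)·(00001111111) mod 2 = 0+0+0+0+0+0+1+0+1+1+1 mod 2 = 0
  c[8] = d·G[:,8] = (11110010111)·(00001000000) mod 2 = 0+0+0+0+0+0+0+0+0+0+0 mod 2 = 0
  c[9] = d·G[:,9] = (11110010111)·(00000100000) mod 2 = 0+0+0+0+0+0+0+0+0+0+0 mod 2 = 0
  c[10] = d·G[:,10] = (11110010111)·(00000010000) mod 2 = 0+0+0+0+0+0+1+0+0+0+0 mod 2 = 1
  c[11] = d·G[:,11] = (11110010111)·(00000001000) mod 2 = 0+0+0+0+0+0+0+0+0+0+0 mod 2 = 0
  c[12] = d·G[:,12] = (11110010111)·(00000000100) mod 2 = 0+0+0+0+0+0+0+0+1+0+0 mod 2 = 1
  c[13] = d·G[:,13] = (11110010111)·(00000000010) mod 2 = 0+0+0+0+0+0+0+0+0+1+0 mod 2 = 1
  c[14] = d·G[:,14] = (11110010111)·(00000000001) mod 2 = 0+0+0+0+0+0+0+0+0+0+1 mod 2 = 1
Codeword = 001011100010111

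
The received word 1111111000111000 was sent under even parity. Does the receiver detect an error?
Sum of received bits: 1+1+1+1+1+1+1+0+0+0+1+1+1+0+0+0 = 10; 10 mod 2 = 0. Result is 0 → no error detected.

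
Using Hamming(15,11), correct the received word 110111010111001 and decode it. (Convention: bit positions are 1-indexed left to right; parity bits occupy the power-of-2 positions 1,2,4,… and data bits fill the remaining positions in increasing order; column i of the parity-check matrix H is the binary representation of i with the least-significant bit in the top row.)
Syndrome s = H · r^T (mod 2), r = 110111010111001:
  s[0] = (101010101010101)·(110111010111001) mod 2 = 1+0+0+0+1+0+0+0+0+0+1+0+0+0+1 mod 2 = 0
  s[1] = (011001100110011)·(110111010111001) mod 2 = 0+1+0+0+0+1+0+0+0+1+1+0+0+0+1 mod 2 = 1
  s[2] = (000111100001111)·(110111010111001) mod 2 = 0+0+0+1+1+1+0+0+0+0+0+1+0+0+1 mod 2 = 1
  s[3] = (000000011111111)·(110111010111001) mod 2 = 0+0+0+0+0+0+0+1+0+1+1+1+0+0+1 mod 2 = 1
Syndrome = 0111
Column 14 of H equals this syndrome → error at bit 14 (1-indexed).
Flip bit 14: 110111010111001 → 110111010111011
Extract data bits at positions {3,5,6,7,9,10,11,12,13,14,15}: 01100111011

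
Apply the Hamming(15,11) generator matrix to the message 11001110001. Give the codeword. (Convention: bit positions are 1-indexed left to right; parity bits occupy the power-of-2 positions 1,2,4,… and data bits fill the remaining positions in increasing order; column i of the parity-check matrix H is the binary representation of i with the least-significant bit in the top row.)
Codeword c = d · G (mod 2), d = 11001110001:
  c[0] = d·G[:,0] = (11001110001)·(11011010101) mod 2 = 1+1+0+0+1+0+1+0+0+0+1 mod 2 = 1
  c[1] = d·G[:,1] = (11001110001)·(10110110011) mod 2 = 1+0+0+0+0+1+1+0+0+0+1 mod 2 = 0
  c[2] = d·G[:,2] = (11001110001)·(10000000000) mod 2 = 1+0+0+0+0+0+0+0+0+0+0 mod 2 = 1
  c[3] = d·G[:,3] = (11001110001)·(01110001111) mod 2 = 0+1+0+0+0+0+0+0+0+0+1 mod 2 = 0
  c[4] = d·G[:,4] = (11001110001)·(01000000000) mod 2 = 0+1+0+0+0+0+0+0+0+0+0 mod 2 = 1
  c[5] = d·G[:,5] = (11001110001)·(00100000000) mod 2 = 0+0+0+0+0+0+0+0+0+0+0 mod 2 = 0
  c[6] = d·G[:,6] = (11001110001)·(00010000000) mod 2 = 0+0+0+0+0+0+0+0+0+0+0 mod 2 = 0
  c[7] = d·G[:,7] = (11001110001)·(00001111111) mod 2 = 0+0+0+0+1+1+1+0+0+0+1 mod 2 = 0
  c[8] = d·G[:,8] = (11001110001)·(00001000000) mod 2 = 0+0+0+0+1+0+0+0+0+0+0 mod 2 = 1
  c[9] = d·G[:,9] = (11001110001)·(00000100000) mod 2 = 0+0+0+0+0+1+0+0+0+0+0 mod 2 = 1
  c[10] = d·G[:,10] = (11001110001)·(00000010000) mod 2 = 0+0+0+0+0+0+1+0+0+0+0 mod 2 = 1
  c[11] = d·G[:,11] = (11001110001)·(00000001000) mod 2 = 0+0+0+0+0+0+0+0+0+0+0 mod 2 = 0
  c[12] = d·G[:,12] = (11001110001)·(00000000100) mod 2 = 0+0+0+0+0+0+0+0+0+0+0 mod 2 = 0
  c[13] = d·G[:,13] = (11001110001)·(00000000010) mod 2 = 0+0+0+0+0+0+0+0+0+0+0 mod 2 = 0
  c[14] = d·G[:,14] = (11001110001)·(00000000001) mod 2 = 0+0+0+0+0+0+0+0+0+0+1 mod 2 = 1
Codeword = 101010001110001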